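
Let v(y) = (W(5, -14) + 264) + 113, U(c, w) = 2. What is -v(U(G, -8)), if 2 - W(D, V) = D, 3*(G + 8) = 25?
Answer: -374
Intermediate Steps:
G = ⅓ (G = -8 + (⅓)*25 = -8 + 25/3 = ⅓ ≈ 0.33333)
W(D, V) = 2 - D
v(y) = 374 (v(y) = ((2 - 1*5) + 264) + 113 = ((2 - 5) + 264) + 113 = (-3 + 264) + 113 = 261 + 113 = 374)
-v(U(G, -8)) = -1*374 = -374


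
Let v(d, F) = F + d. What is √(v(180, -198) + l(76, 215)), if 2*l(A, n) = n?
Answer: √358/2 ≈ 9.4604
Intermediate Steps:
l(A, n) = n/2
√(v(180, -198) + l(76, 215)) = √((-198 + 180) + (½)*215) = √(-18 + 215/2) = √(179/2) = √358/2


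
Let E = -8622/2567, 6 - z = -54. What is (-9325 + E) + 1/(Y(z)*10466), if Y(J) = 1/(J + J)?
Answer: -125308724981/13433111 ≈ -9328.3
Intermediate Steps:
z = 60 (z = 6 - 1*(-54) = 6 + 54 = 60)
Y(J) = 1/(2*J)
E = -8622/2567 (E = -8622*1/2567 = -8622/2567 ≈ -3.3588)
(-9325 + E) + 1/(Y(z)*10466) = (-9325 - 8622/2567) + 1/(((1/2)/60)*10466) = -23945897/2567 + (1/10466)/((1/2)*(1/60)) = -23945897/2567 + (1/10466)/(1/120) = -23945897/2567 + 120*(1/10466) = -23945897/2567 + 60/5233 = -125308724981/13433111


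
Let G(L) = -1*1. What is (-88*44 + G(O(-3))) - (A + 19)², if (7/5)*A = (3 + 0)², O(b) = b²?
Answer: -221461/49 ≈ -4519.6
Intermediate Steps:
A = 45/7 (A = 5*(3 + 0)²/7 = (5/7)*3² = (5/7)*9 = 45/7 ≈ 6.4286)
G(L) = -1
(-88*44 + G(O(-3))) - (A + 19)² = (-88*44 - 1) - (45/7 + 19)² = (-3872 - 1) - (178/7)² = -3873 - 1*31684/49 = -3873 - 31684/49 = -221461/49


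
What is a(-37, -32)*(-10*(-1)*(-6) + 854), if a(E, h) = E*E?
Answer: 1086986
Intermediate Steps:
a(E, h) = E**2
a(-37, -32)*(-10*(-1)*(-6) + 854) = (-37)**2*(-10*(-1)*(-6) + 854) = 1369*(10*(-6) + 854) = 1369*(-60 + 854) = 1369*794 = 1086986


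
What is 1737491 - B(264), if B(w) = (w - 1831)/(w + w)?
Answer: 917396815/528 ≈ 1.7375e+6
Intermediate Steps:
B(w) = (-1831 + w)/(2*w) (B(w) = (-1831 + w)/((2*w)) = (-1831 + w)*(1/(2*w)) = (-1831 + w)/(2*w))
1737491 - B(264) = 1737491 - (-1831 + 264)/(2*264) = 1737491 - (-1567)/(2*264) = 1737491 - 1*(-1567/528) = 1737491 + 1567/528 = 917396815/528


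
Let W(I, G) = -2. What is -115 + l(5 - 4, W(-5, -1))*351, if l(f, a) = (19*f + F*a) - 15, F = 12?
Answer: -7135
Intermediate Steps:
l(f, a) = -15 + 12*a + 19*f (l(f, a) = (19*f + 12*a) - 15 = (12*a + 19*f) - 15 = -15 + 12*a + 19*f)
-115 + l(5 - 4, W(-5, -1))*351 = -115 + (-15 + 12*(-2) + 19*(5 - 4))*351 = -115 + (-15 - 24 + 19*1)*351 = -115 + (-15 - 24 + 19)*351 = -115 - 20*351 = -115 - 7020 = -7135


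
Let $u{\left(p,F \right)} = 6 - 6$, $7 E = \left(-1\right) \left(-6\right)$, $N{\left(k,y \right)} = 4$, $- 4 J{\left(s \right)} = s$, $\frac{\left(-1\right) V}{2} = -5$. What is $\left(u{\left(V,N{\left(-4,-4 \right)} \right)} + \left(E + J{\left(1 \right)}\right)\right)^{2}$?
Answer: $\frac{289}{784} \approx 0.36862$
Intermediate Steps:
$V = 10$ ($V = \left(-2\right) \left(-5\right) = 10$)
$J{\left(s \right)} = - \frac{s}{4}$
$E = \frac{6}{7}$ ($E = \frac{\left(-1\right) \left(-6\right)}{7} = \frac{1}{7} \cdot 6 = \frac{6}{7} \approx 0.85714$)
$u{\left(p,F \right)} = 0$ ($u{\left(p,F \right)} = 6 - 6 = 0$)
$\left(u{\left(V,N{\left(-4,-4 \right)} \right)} + \left(E + J{\left(1 \right)}\right)\right)^{2} = \left(0 + \left(\frac{6}{7} - \frac{1}{4}\right)\right)^{2} = \left(0 + \frac{17}{28}\right)^{2} = \left(\frac{17}{28}\right)^{2} = \frac{289}{784}$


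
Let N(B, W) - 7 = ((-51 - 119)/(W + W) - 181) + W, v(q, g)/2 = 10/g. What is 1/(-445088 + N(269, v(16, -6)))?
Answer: -6/2671439 ≈ -2.2460e-6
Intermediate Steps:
v(q, g) = 20/g (v(q, g) = 2*(10/g) = 20/g)
N(B, W) = -174 + W - 85/W (N(B, W) = 7 + (((-51 - 119)/(W + W) - 181) + W) = 7 + ((-170*1/(2*W) - 181) + W) = 7 + ((-85/W - 181) + W) = 7 + ((-181 - 85/W) + W) = 7 + (-181 + W - 85/W) = -174 + W - 85/W)
1/(-445088 + N(269, v(16, -6))) = 1/(-445088 + (-174 + 20/(-6) - 85/(20/(-6)))) = 1/(-445088 + (-174 + 20*(-⅙) - 85/(20*(-⅙)))) = 1/(-445088 + (-174 - 10/3 - 85/(-10/3))) = 1/(-445088 + (-174 - 10/3 - 85*(-3/10))) = 1/(-445088 + (-174 - 10/3 + 51/2)) = 1/(-445088 - 911/6) = 1/(-2671439/6) = -6/2671439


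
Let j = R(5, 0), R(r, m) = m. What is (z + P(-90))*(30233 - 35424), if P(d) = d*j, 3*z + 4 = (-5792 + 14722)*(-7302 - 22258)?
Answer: 456757481188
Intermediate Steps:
j = 0
z = -87990268 (z = -4/3 + ((-5792 + 14722)*(-7302 - 22258))/3 = -4/3 + (8930*(-29560))/3 = -4/3 + (⅓)*(-263970800) = -4/3 - 263970800/3 = -87990268)
P(d) = 0 (P(d) = d*0 = 0)
(z + P(-90))*(30233 - 35424) = (-87990268 + 0)*(30233 - 35424) = -87990268*(-5191) = 456757481188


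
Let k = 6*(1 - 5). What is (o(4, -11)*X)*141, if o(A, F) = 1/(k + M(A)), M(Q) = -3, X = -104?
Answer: 4888/9 ≈ 543.11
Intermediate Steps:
k = -24 (k = 6*(-4) = -24)
o(A, F) = -1/27 (o(A, F) = 1/(-24 - 3) = 1/(-27) = -1/27)
(o(4, -11)*X)*141 = -1/27*(-104)*141 = (104/27)*141 = 4888/9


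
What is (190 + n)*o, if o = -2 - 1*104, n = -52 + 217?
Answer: -37630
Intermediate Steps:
n = 165
o = -106 (o = -2 - 104 = -106)
(190 + n)*o = (190 + 165)*(-106) = 355*(-106) = -37630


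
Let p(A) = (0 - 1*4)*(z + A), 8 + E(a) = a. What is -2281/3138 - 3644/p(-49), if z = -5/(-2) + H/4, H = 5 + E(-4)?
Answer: -11875105/605634 ≈ -19.608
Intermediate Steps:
E(a) = -8 + a
H = -7 (H = 5 + (-8 - 4) = 5 - 12 = -7)
z = ¾ (z = -5/(-2) - 7/4 = -5*(-½) - 7*¼ = 5/2 - 7/4 = ¾ ≈ 0.75000)
p(A) = -3 - 4*A (p(A) = (0 - 1*4)*(¾ + A) = (0 - 4)*(¾ + A) = -4*(¾ + A) = -3 - 4*A)
-2281/3138 - 3644/p(-49) = -2281/3138 - 3644/(-3 - 4*(-49)) = -2281*1/3138 - 3644/(-3 + 196) = -2281/3138 - 3644/193 = -11875105/605634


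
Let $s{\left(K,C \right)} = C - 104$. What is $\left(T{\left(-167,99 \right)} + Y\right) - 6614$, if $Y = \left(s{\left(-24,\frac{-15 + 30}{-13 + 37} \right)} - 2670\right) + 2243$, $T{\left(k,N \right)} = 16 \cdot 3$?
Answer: $- \frac{56771}{8} \approx -7096.4$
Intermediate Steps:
$T{\left(k,N \right)} = 48$
$s{\left(K,C \right)} = -104 + C$
$Y = - \frac{4243}{8}$ ($Y = \left(\left(-104 + \frac{-15 + 30}{-13 + 37}\right) - 2670\right) + 2243 = \left(\left(-104 + \frac{15}{24}\right) - 2670\right) + 2243 = \left(\left(-104 + 15 \cdot \frac{1}{24}\right) - 2670\right) + 2243 = \left(\left(-104 + \frac{5}{8}\right) - 2670\right) + 2243 = \left(- \frac{827}{8} - 2670\right) + 2243 = - \frac{22187}{8} + 2243 = - \frac{4243}{8} \approx -530.38$)
$\left(T{\left(-167,99 \right)} + Y\right) - 6614 = \left(48 - \frac{4243}{8}\right) - 6614 = - \frac{3859}{8} - 6614 = - \frac{56771}{8}$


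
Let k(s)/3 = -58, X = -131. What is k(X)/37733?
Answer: -174/37733 ≈ -0.0046114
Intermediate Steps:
k(s) = -174 (k(s) = 3*(-58) = -174)
k(X)/37733 = -174/37733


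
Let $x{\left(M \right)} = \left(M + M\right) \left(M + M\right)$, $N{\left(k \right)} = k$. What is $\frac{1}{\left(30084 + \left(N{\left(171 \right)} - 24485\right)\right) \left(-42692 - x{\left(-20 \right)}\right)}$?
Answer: $- \frac{1}{255564840} \approx -3.9129 \cdot 10^{-9}$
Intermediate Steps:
$x{\left(M \right)} = 4 M^{2}$ ($x{\left(M \right)} = 2 M 2 M = 4 M^{2}$)
$\frac{1}{\left(30084 + \left(N{\left(171 \right)} - 24485\right)\right) \left(-42692 - x{\left(-20 \right)}\right)} = \frac{1}{\left(30084 + \left(171 - 24485\right)\right) \left(-42692 - 4 \left(-20\right)^{2}\right)} = \frac{1}{\left(30084 - 24314\right) \left(-42692 - 4 \cdot 400\right)} = \frac{1}{5770 \left(-42692 - 1600\right)} = \frac{1}{5770 \left(-44292\right)} = \frac{1}{5770} \left(- \frac{1}{44292}\right) = - \frac{1}{255564840}$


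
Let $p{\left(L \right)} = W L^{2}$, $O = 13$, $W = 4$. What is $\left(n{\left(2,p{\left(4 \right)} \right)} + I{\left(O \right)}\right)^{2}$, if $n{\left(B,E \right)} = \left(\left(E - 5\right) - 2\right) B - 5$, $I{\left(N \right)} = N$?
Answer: $14884$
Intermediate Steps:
$p{\left(L \right)} = 4 L^{2}$
$n{\left(B,E \right)} = -5 + B \left(-7 + E\right)$ ($n{\left(B,E \right)} = \left(\left(-5 + E\right) - 2\right) B - 5 = \left(-7 + E\right) B - 5 = B \left(-7 + E\right) - 5 = -5 + B \left(-7 + E\right)$)
$\left(n{\left(2,p{\left(4 \right)} \right)} + I{\left(O \right)}\right)^{2} = \left(\left(-5 - 14 + 2 \cdot 4 \cdot 4^{2}\right) + 13\right)^{2} = \left(\left(-5 - 14 + 2 \cdot 4 \cdot 16\right) + 13\right)^{2} = \left(\left(-5 - 14 + 2 \cdot 64\right) + 13\right)^{2} = \left(\left(-5 - 14 + 128\right) + 13\right)^{2} = \left(109 + 13\right)^{2} = 122^{2} = 14884$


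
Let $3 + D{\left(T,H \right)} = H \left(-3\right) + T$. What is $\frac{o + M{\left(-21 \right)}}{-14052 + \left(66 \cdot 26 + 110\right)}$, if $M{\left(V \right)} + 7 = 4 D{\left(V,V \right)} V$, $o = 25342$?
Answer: $- \frac{22059}{12226} \approx -1.8043$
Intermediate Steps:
$D{\left(T,H \right)} = -3 + T - 3 H$ ($D{\left(T,H \right)} = -3 + \left(H \left(-3\right) + T\right) = -3 - \left(- T + 3 H\right) = -3 + T - 3 H$)
$M{\left(V \right)} = -7 + V \left(-12 - 8 V\right)$ ($M{\left(V \right)} = -7 + 4 \left(-3 + V - 3 V\right) V = -7 + 4 \left(-3 - 2 V\right) V = -7 + \left(-12 - 8 V\right) V = -7 + V \left(-12 - 8 V\right)$)
$\frac{o + M{\left(-21 \right)}}{-14052 + \left(66 \cdot 26 + 110\right)} = \frac{25342 - \left(7 - 84 \left(3 + 2 \left(-21\right)\right)\right)}{-14052 + \left(66 \cdot 26 + 110\right)} = \frac{25342 - \left(7 - 84 \left(3 - 42\right)\right)}{-14052 + \left(1716 + 110\right)} = \frac{25342 - \left(7 - -3276\right)}{-14052 + 1826} = \frac{25342 - 3283}{-12226} = \left(25342 - 3283\right) \left(- \frac{1}{12226}\right) = 22059 \left(- \frac{1}{12226}\right) = - \frac{22059}{12226}$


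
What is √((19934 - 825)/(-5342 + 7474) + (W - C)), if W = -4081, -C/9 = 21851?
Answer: √218847350865/1066 ≈ 438.85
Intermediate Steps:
C = -196659 (C = -9*21851 = -196659)
√((19934 - 825)/(-5342 + 7474) + (W - C)) = √((19934 - 825)/(-5342 + 7474) + (-4081 - 1*(-196659))) = √(19109/2132 + (-4081 + 196659)) = √(19109*(1/2132) + 192578) = √(19109/2132 + 192578) = √(410595405/2132) = √218847350865/1066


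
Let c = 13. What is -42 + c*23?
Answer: 257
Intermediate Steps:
-42 + c*23 = -42 + 13*23 = -42 + 299 = 257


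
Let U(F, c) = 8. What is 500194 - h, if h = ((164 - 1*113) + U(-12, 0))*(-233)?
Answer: 513941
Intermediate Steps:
h = -13747 (h = ((164 - 1*113) + 8)*(-233) = ((164 - 113) + 8)*(-233) = (51 + 8)*(-233) = 59*(-233) = -13747)
500194 - h = 500194 - 1*(-13747) = 500194 + 13747 = 513941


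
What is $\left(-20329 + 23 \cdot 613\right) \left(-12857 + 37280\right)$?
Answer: $-152155290$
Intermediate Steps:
$\left(-20329 + 23 \cdot 613\right) \left(-12857 + 37280\right) = \left(-20329 + 14099\right) 24423 = \left(-6230\right) 24423 = -152155290$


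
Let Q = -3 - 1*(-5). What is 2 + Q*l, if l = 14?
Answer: 30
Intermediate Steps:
Q = 2 (Q = -3 + 5 = 2)
2 + Q*l = 2 + 2*14 = 2 + 28 = 30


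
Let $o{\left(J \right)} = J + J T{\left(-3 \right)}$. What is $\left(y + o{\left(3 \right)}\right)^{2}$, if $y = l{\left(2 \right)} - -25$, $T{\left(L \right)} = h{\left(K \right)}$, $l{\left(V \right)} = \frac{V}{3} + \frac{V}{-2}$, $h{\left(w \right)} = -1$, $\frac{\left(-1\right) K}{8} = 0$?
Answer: $\frac{5476}{9} \approx 608.44$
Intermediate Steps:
$K = 0$ ($K = \left(-8\right) 0 = 0$)
$l{\left(V \right)} = - \frac{V}{6}$ ($l{\left(V \right)} = V \frac{1}{3} + V \left(- \frac{1}{2}\right) = \frac{V}{3} - \frac{V}{2} = - \frac{V}{6}$)
$T{\left(L \right)} = -1$
$o{\left(J \right)} = 0$ ($o{\left(J \right)} = J + J \left(-1\right) = J - J = 0$)
$y = \frac{74}{3}$ ($y = \left(- \frac{1}{6}\right) 2 - -25 = - \frac{1}{3} + 25 = \frac{74}{3} \approx 24.667$)
$\left(y + o{\left(3 \right)}\right)^{2} = \left(\frac{74}{3} + 0\right)^{2} = \left(\frac{74}{3}\right)^{2} = \frac{5476}{9}$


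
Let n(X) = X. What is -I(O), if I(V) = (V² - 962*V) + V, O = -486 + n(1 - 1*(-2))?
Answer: -697452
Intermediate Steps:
O = -483 (O = -486 + (1 - 1*(-2)) = -486 + (1 + 2) = -486 + 3 = -483)
I(V) = V² - 961*V
-I(O) = -(-483)*(-961 - 483) = -(-483)*(-1444) = -1*697452 = -697452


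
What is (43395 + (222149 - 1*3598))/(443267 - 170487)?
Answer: 130973/136390 ≈ 0.96028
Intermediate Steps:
(43395 + (222149 - 1*3598))/(443267 - 170487) = (43395 + (222149 - 3598))/272780 = (43395 + 218551)*(1/272780) = 261946*(1/272780) = 130973/136390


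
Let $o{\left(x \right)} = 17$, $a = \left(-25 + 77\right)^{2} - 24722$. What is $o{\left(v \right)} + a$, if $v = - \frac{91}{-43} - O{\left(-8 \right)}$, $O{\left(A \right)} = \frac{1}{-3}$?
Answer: $-22001$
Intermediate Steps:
$O{\left(A \right)} = - \frac{1}{3}$
$v = \frac{316}{129}$ ($v = - \frac{91}{-43} - - \frac{1}{3} = \left(-91\right) \left(- \frac{1}{43}\right) + \frac{1}{3} = \frac{91}{43} + \frac{1}{3} = \frac{316}{129} \approx 2.4496$)
$a = -22018$ ($a = 52^{2} - 24722 = 2704 - 24722 = -22018$)
$o{\left(v \right)} + a = 17 - 22018 = -22001$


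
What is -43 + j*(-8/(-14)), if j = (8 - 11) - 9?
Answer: -349/7 ≈ -49.857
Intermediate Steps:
j = -12 (j = -3 - 9 = -12)
-43 + j*(-8/(-14)) = -43 - (-96)/(-14) = -43 - (-96)*(-1)/14 = -43 - 12*4/7 = -43 - 48/7 = -349/7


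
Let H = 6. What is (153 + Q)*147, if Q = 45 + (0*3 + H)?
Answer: 29988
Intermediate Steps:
Q = 51 (Q = 45 + (0*3 + 6) = 45 + (0 + 6) = 45 + 6 = 51)
(153 + Q)*147 = (153 + 51)*147 = 204*147 = 29988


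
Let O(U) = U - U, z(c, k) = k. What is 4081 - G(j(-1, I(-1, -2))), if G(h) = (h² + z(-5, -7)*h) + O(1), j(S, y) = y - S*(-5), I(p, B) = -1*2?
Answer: 3983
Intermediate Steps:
I(p, B) = -2
O(U) = 0
j(S, y) = y + 5*S (j(S, y) = y - (-5)*S = y + 5*S)
G(h) = h² - 7*h (G(h) = (h² - 7*h) + 0 = h² - 7*h)
4081 - G(j(-1, I(-1, -2))) = 4081 - (-2 + 5*(-1))*(-7 + (-2 + 5*(-1))) = 4081 - (-2 - 5)*(-7 + (-2 - 5)) = 4081 - (-7)*(-7 - 7) = 4081 - (-7)*(-14) = 4081 - 1*98 = 4081 - 98 = 3983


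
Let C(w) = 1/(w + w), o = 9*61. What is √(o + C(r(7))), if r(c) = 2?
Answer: 13*√13/2 ≈ 23.436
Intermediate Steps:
o = 549
C(w) = 1/(2*w)
√(o + C(r(7))) = √(549 + (½)/2) = √(549 + (½)*(½)) = √(549 + ¼) = √(2197/4) = 13*√13/2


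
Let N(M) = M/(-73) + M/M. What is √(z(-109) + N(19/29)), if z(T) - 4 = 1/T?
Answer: √265268341481/230753 ≈ 2.2320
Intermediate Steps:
z(T) = 4 + 1/T
N(M) = 1 - M/73 (N(M) = M*(-1/73) + 1 = -M/73 + 1 = 1 - M/73)
√(z(-109) + N(19/29)) = √((4 + 1/(-109)) + (1 - 19/(73*29))) = √((4 - 1/109) + (1 - 19/(73*29))) = √(435/109 + (1 - 1/73*19/29)) = √(435/109 + (1 - 19/2117)) = √(435/109 + 2098/2117) = √(1149577/230753) = √265268341481/230753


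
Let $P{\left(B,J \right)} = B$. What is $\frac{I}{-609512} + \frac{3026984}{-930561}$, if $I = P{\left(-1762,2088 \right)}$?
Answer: $- \frac{921671711663}{283594048116} \approx -3.25$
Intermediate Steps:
$I = -1762$
$\frac{I}{-609512} + \frac{3026984}{-930561} = - \frac{1762}{-609512} + \frac{3026984}{-930561} = \left(-1762\right) \left(- \frac{1}{609512}\right) + 3026984 \left(- \frac{1}{930561}\right) = \frac{881}{304756} - \frac{3026984}{930561} = - \frac{921671711663}{283594048116}$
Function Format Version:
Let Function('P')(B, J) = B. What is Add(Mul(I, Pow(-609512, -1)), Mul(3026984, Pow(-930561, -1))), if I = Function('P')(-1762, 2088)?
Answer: Rational(-921671711663, 283594048116) ≈ -3.2500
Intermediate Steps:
I = -1762
Add(Mul(I, Pow(-609512, -1)), Mul(3026984, Pow(-930561, -1))) = Add(Mul(-1762, Pow(-609512, -1)), Mul(3026984, Pow(-930561, -1))) = Add(Mul(-1762, Rational(-1, 609512)), Mul(3026984, Rational(-1, 930561))) = Add(Rational(881, 304756), Rational(-3026984, 930561)) = Rational(-921671711663, 283594048116)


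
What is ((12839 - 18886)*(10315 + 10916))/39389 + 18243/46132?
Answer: -845983645371/259584764 ≈ -3259.0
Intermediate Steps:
((12839 - 18886)*(10315 + 10916))/39389 + 18243/46132 = -6047*21231*(1/39389) + 18243*(1/46132) = -128383857*1/39389 + 18243/46132 = -18340551/5627 + 18243/46132 = -845983645371/259584764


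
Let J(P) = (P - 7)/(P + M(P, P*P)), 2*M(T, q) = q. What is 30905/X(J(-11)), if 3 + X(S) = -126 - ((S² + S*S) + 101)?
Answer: -3739505/27862 ≈ -134.22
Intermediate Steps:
M(T, q) = q/2
J(P) = (-7 + P)/(P + P²/2) (J(P) = (P - 7)/(P + (P*P)/2) = (-7 + P)/(P + P²/2))
X(S) = -230 - 2*S² (X(S) = -3 + (-126 - ((S² + S*S) + 101)) = -3 + (-126 - ((S² + S²) + 101)) = -3 + (-126 - (2*S² + 101)) = -3 + (-126 - (101 + 2*S²)) = -3 + (-126 + (-101 - 2*S²)) = -3 + (-227 - 2*S²) = -230 - 2*S²)
30905/X(J(-11)) = 30905/(-230 - 2*4*(-7 - 11)²/(121*(2 - 11)²)) = 30905/(-230 - 2*(2*(-1/11)*(-18)/(-9))²) = 30905/(-230 - 2*(2*(-1/11)*(-⅑)*(-18))²) = 30905/(-230 - 2*(-4/11)²) = 30905/(-230 - 2*16/121) = 30905/(-230 - 32/121) = 30905/(-27862/121) = 30905*(-121/27862) = -3739505/27862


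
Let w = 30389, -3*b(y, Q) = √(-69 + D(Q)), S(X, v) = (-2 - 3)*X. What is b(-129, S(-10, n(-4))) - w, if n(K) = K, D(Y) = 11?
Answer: -30389 - I*√58/3 ≈ -30389.0 - 2.5386*I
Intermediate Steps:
S(X, v) = -5*X
b(y, Q) = -I*√58/3 (b(y, Q) = -√(-69 + 11)/3 = -I*√58/3)
b(-129, S(-10, n(-4))) - w = -I*√58/3 - 1*30389 = -I*√58/3 - 30389 = -30389 - I*√58/3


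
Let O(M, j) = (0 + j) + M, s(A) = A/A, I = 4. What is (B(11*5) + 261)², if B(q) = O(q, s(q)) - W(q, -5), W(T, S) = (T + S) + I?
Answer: 69169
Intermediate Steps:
s(A) = 1
W(T, S) = 4 + S + T (W(T, S) = (T + S) + 4 = (S + T) + 4 = 4 + S + T)
O(M, j) = M + j (O(M, j) = j + M = M + j)
B(q) = 2 (B(q) = (q + 1) - (4 - 5 + q) = (1 + q) - (-1 + q) = (1 + q) + (1 - q) = 2)
(B(11*5) + 261)² = (2 + 261)² = 263² = 69169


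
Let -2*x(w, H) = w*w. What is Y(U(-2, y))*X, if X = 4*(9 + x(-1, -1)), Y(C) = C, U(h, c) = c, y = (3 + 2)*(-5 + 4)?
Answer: -170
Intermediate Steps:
y = -5 (y = 5*(-1) = -5)
x(w, H) = -w**2/2 (x(w, H) = -w*w/2 = -w**2/2)
X = 34 (X = 4*(9 - 1/2*(-1)**2) = 4*(9 - 1/2*1) = 4*(9 - 1/2) = 4*(17/2) = 34)
Y(U(-2, y))*X = -5*34 = -170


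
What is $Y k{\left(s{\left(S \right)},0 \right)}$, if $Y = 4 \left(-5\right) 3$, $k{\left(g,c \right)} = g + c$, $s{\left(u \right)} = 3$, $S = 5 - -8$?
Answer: $-180$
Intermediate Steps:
$S = 13$ ($S = 5 + 8 = 13$)
$k{\left(g,c \right)} = c + g$
$Y = -60$ ($Y = \left(-20\right) 3 = -60$)
$Y k{\left(s{\left(S \right)},0 \right)} = - 60 \left(0 + 3\right) = \left(-60\right) 3 = -180$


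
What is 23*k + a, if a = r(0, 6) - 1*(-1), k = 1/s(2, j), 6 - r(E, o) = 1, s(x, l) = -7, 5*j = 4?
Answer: 19/7 ≈ 2.7143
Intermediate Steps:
j = ⅘ (j = (⅕)*4 = ⅘ ≈ 0.80000)
r(E, o) = 5 (r(E, o) = 6 - 1*1 = 6 - 1 = 5)
k = -⅐ (k = 1/(-7) = -⅐ ≈ -0.14286)
a = 6 (a = 5 - 1*(-1) = 5 + 1 = 6)
23*k + a = 23*(-⅐) + 6 = -23/7 + 6 = 19/7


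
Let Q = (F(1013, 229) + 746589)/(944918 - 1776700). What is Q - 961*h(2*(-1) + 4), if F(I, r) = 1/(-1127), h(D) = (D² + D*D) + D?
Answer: -4504715701671/468709157 ≈ -9610.9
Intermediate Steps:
h(D) = D + 2*D² (h(D) = (D² + D²) + D = 2*D² + D = D + 2*D²)
F(I, r) = -1/1127
Q = -420702901/468709157 (Q = (-1/1127 + 746589)/(944918 - 1776700) = (841405802/1127)/(-831782) = (841405802/1127)*(-1/831782) = -420702901/468709157 ≈ -0.89758)
Q - 961*h(2*(-1) + 4) = -420702901/468709157 - 961*(2*(-1) + 4)*(1 + 2*(2*(-1) + 4)) = -420702901/468709157 - 961*(-2 + 4)*(1 + 2*(-2 + 4)) = -420702901/468709157 - 961*2*(1 + 2*2) = -420702901/468709157 - 961*2*(1 + 4) = -420702901/468709157 - 961*2*5 = -420702901/468709157 - 961*10 = -420702901/468709157 - 1*9610 = -420702901/468709157 - 9610 = -4504715701671/468709157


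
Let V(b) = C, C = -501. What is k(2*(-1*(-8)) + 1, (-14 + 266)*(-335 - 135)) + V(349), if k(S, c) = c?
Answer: -118941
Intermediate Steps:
V(b) = -501
k(2*(-1*(-8)) + 1, (-14 + 266)*(-335 - 135)) + V(349) = (-14 + 266)*(-335 - 135) - 501 = 252*(-470) - 501 = -118440 - 501 = -118941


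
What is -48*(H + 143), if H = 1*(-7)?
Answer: -6528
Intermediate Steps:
H = -7
-48*(H + 143) = -48*(-7 + 143) = -48*136 = -6528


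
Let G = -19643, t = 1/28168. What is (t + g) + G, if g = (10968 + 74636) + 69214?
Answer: 3807609401/28168 ≈ 1.3518e+5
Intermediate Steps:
t = 1/28168 ≈ 3.5501e-5
g = 154818 (g = 85604 + 69214 = 154818)
(t + g) + G = (1/28168 + 154818) - 19643 = 4360913425/28168 - 19643 = 3807609401/28168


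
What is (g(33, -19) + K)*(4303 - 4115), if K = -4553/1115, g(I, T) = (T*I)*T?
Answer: 2496347096/1115 ≈ 2.2389e+6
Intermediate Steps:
g(I, T) = I*T² (g(I, T) = (I*T)*T = I*T²)
K = -4553/1115 (K = -4553*1/1115 = -4553/1115 ≈ -4.0834)
(g(33, -19) + K)*(4303 - 4115) = (33*(-19)² - 4553/1115)*(4303 - 4115) = (33*361 - 4553/1115)*188 = (11913 - 4553/1115)*188 = (13278442/1115)*188 = 2496347096/1115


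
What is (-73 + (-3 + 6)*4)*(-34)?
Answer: 2074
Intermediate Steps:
(-73 + (-3 + 6)*4)*(-34) = (-73 + 3*4)*(-34) = (-73 + 12)*(-34) = -61*(-34) = 2074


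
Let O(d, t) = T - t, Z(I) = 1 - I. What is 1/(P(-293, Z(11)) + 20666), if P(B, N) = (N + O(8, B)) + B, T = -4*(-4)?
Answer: 1/20672 ≈ 4.8375e-5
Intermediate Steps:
T = 16
O(d, t) = 16 - t
P(B, N) = 16 + N (P(B, N) = (N + (16 - B)) + B = (16 + N - B) + B = 16 + N)
1/(P(-293, Z(11)) + 20666) = 1/((16 + (1 - 1*11)) + 20666) = 1/((16 + (1 - 11)) + 20666) = 1/((16 - 10) + 20666) = 1/(6 + 20666) = 1/20672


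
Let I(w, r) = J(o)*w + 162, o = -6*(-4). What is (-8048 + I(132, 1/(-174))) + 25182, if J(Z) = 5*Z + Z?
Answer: 36304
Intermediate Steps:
o = 24
J(Z) = 6*Z
I(w, r) = 162 + 144*w (I(w, r) = (6*24)*w + 162 = 144*w + 162 = 162 + 144*w)
(-8048 + I(132, 1/(-174))) + 25182 = (-8048 + (162 + 144*132)) + 25182 = (-8048 + (162 + 19008)) + 25182 = (-8048 + 19170) + 25182 = 11122 + 25182 = 36304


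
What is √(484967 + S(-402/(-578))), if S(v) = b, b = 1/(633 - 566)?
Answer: 3*√241890770/67 ≈ 696.40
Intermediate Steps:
b = 1/67 ≈ 0.014925
S(v) = 1/67
√(484967 + S(-402/(-578))) = √(484967 + 1/67) = √(32492790/67) = 3*√241890770/67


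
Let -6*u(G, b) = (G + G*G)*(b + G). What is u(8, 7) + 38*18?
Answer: 504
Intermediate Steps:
u(G, b) = -(G + b)*(G + G²)/6 (u(G, b) = -(G + G*G)*(b + G)/6 = -(G + G²)*(G + b)/6 = -(G + b)*(G + G²)/6)
u(8, 7) + 38*18 = -⅙*8*(8 + 7 + 8² + 8*7) + 38*18 = -⅙*8*(8 + 7 + 64 + 56) + 684 = -⅙*8*135 + 684 = -180 + 684 = 504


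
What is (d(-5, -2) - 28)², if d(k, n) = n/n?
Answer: 729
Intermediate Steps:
d(k, n) = 1
(d(-5, -2) - 28)² = (1 - 28)² = (-27)² = 729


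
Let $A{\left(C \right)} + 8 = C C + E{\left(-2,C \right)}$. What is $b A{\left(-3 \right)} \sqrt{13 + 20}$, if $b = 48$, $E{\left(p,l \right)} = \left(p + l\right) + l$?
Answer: $- 336 \sqrt{33} \approx -1930.2$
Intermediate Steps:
$E{\left(p,l \right)} = p + 2 l$ ($E{\left(p,l \right)} = \left(l + p\right) + l = p + 2 l$)
$A{\left(C \right)} = -10 + C^{2} + 2 C$ ($A{\left(C \right)} = -8 + \left(C C + \left(-2 + 2 C\right)\right) = -8 + \left(C^{2} + \left(-2 + 2 C\right)\right) = -8 + \left(-2 + C^{2} + 2 C\right) = -10 + C^{2} + 2 C$)
$b A{\left(-3 \right)} \sqrt{13 + 20} = 48 \left(-10 + \left(-3\right)^{2} + 2 \left(-3\right)\right) \sqrt{13 + 20} = 48 \left(-10 + 9 - 6\right) \sqrt{33} = 48 \left(-7\right) \sqrt{33} = - 336 \sqrt{33}$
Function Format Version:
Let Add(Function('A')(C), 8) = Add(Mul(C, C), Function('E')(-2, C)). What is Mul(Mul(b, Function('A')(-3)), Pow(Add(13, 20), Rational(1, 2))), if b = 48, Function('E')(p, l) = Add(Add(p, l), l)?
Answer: Mul(-336, Pow(33, Rational(1, 2))) ≈ -1930.2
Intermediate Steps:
Function('E')(p, l) = Add(p, Mul(2, l)) (Function('E')(p, l) = Add(Add(l, p), l) = Add(p, Mul(2, l)))
Function('A')(C) = Add(-10, Pow(C, 2), Mul(2, C)) (Function('A')(C) = Add(-8, Add(Mul(C, C), Add(-2, Mul(2, C)))) = Add(-8, Add(Pow(C, 2), Add(-2, Mul(2, C)))) = Add(-8, Add(-2, Pow(C, 2), Mul(2, C))) = Add(-10, Pow(C, 2), Mul(2, C)))
Mul(Mul(b, Function('A')(-3)), Pow(Add(13, 20), Rational(1, 2))) = Mul(Mul(48, Add(-10, Pow(-3, 2), Mul(2, -3))), Pow(Add(13, 20), Rational(1, 2))) = Mul(Mul(48, Add(-10, 9, -6)), Pow(33, Rational(1, 2))) = Mul(Mul(48, -7), Pow(33, Rational(1, 2))) = Mul(-336, Pow(33, Rational(1, 2)))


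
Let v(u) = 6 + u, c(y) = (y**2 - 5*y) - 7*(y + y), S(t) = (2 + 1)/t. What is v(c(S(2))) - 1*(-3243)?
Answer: 12891/4 ≈ 3222.8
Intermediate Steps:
S(t) = 3/t
c(y) = y**2 - 19*y (c(y) = (y**2 - 5*y) - 14*y = y**2 - 19*y)
v(c(S(2))) - 1*(-3243) = (6 + (3/2)*(-19 + 3/2)) - 1*(-3243) = (6 + (3*(1/2))*(-19 + 3*(1/2))) + 3243 = (6 + 3*(-19 + 3/2)/2) + 3243 = (6 + (3/2)*(-35/2)) + 3243 = (6 - 105/4) + 3243 = -81/4 + 3243 = 12891/4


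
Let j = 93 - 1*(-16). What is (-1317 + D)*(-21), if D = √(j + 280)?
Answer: 27657 - 21*√389 ≈ 27243.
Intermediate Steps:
j = 109 (j = 93 + 16 = 109)
D = √389 (D = √(109 + 280) = √389 ≈ 19.723)
(-1317 + D)*(-21) = (-1317 + √389)*(-21) = 27657 - 21*√389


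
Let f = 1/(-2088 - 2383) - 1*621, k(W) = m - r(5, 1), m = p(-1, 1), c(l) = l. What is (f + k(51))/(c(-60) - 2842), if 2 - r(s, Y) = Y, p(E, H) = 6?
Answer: 2754137/12974842 ≈ 0.21227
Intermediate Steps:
r(s, Y) = 2 - Y
m = 6
k(W) = 5 (k(W) = 6 - (2 - 1*1) = 6 - (2 - 1) = 6 - 1*1 = 6 - 1 = 5)
f = -2776492/4471 (f = 1/(-4471) - 621 = -1/4471 - 621 = -2776492/4471 ≈ -621.00)
(f + k(51))/(c(-60) - 2842) = (-2776492/4471 + 5)/(-60 - 2842) = -2754137/4471/(-2902) = -2754137/4471*(-1/2902) = 2754137/12974842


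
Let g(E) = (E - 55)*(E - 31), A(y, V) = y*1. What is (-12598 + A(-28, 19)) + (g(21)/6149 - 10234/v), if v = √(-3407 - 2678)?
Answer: -77636934/6149 + 10234*I*√6085/6085 ≈ -12626.0 + 131.19*I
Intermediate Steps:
A(y, V) = y
v = I*√6085 (v = √(-6085) = I*√6085 ≈ 78.006*I)
g(E) = (-55 + E)*(-31 + E)
(-12598 + A(-28, 19)) + (g(21)/6149 - 10234/v) = (-12598 - 28) + ((1705 + 21² - 86*21)/6149 - 10234*(-I*√6085/6085)) = -12626 + ((1705 + 441 - 1806)*(1/6149) - (-10234)*I*√6085/6085) = -12626 + (340*(1/6149) + 10234*I*√6085/6085) = -12626 + (340/6149 + 10234*I*√6085/6085) = -77636934/6149 + 10234*I*√6085/6085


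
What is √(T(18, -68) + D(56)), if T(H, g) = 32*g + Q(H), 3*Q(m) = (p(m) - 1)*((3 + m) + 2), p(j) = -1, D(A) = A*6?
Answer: 11*I*√138/3 ≈ 43.074*I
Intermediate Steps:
D(A) = 6*A
Q(m) = -10/3 - 2*m/3 (Q(m) = ((-1 - 1)*((3 + m) + 2))/3 = (-2*(5 + m))/3 = (-10 - 2*m)/3 = -10/3 - 2*m/3)
T(H, g) = -10/3 + 32*g - 2*H/3 (T(H, g) = 32*g + (-10/3 - 2*H/3) = -10/3 + 32*g - 2*H/3)
√(T(18, -68) + D(56)) = √((-10/3 + 32*(-68) - ⅔*18) + 6*56) = √((-10/3 - 2176 - 12) + 336) = √(-6574/3 + 336) = √(-5566/3) = 11*I*√138/3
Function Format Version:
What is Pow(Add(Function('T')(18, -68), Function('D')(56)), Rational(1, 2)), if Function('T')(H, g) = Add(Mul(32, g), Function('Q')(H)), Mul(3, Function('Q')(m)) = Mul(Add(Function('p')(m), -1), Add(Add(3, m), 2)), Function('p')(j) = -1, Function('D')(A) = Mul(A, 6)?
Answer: Mul(Rational(11, 3), I, Pow(138, Rational(1, 2))) ≈ Mul(43.074, I)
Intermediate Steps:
Function('D')(A) = Mul(6, A)
Function('Q')(m) = Add(Rational(-10, 3), Mul(Rational(-2, 3), m)) (Function('Q')(m) = Mul(Rational(1, 3), Mul(Add(-1, -1), Add(Add(3, m), 2))) = Mul(Rational(1, 3), Mul(-2, Add(5, m))) = Mul(Rational(1, 3), Add(-10, Mul(-2, m))) = Add(Rational(-10, 3), Mul(Rational(-2, 3), m)))
Function('T')(H, g) = Add(Rational(-10, 3), Mul(32, g), Mul(Rational(-2, 3), H)) (Function('T')(H, g) = Add(Mul(32, g), Add(Rational(-10, 3), Mul(Rational(-2, 3), H))) = Add(Rational(-10, 3), Mul(32, g), Mul(Rational(-2, 3), H)))
Pow(Add(Function('T')(18, -68), Function('D')(56)), Rational(1, 2)) = Pow(Add(Add(Rational(-10, 3), Mul(32, -68), Mul(Rational(-2, 3), 18)), Mul(6, 56)), Rational(1, 2)) = Pow(Add(Add(Rational(-10, 3), -2176, -12), 336), Rational(1, 2)) = Pow(Add(Rational(-6574, 3), 336), Rational(1, 2)) = Pow(Rational(-5566, 3), Rational(1, 2)) = Mul(Rational(11, 3), I, Pow(138, Rational(1, 2)))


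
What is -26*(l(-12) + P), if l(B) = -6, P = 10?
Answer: -104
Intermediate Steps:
-26*(l(-12) + P) = -26*(-6 + 10) = -26*4 = -104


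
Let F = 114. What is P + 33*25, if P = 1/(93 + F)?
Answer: 170776/207 ≈ 825.00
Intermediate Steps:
P = 1/207 (P = 1/(93 + 114) = 1/207 ≈ 0.0048309)
P + 33*25 = 1/207 + 33*25 = 1/207 + 825 = 170776/207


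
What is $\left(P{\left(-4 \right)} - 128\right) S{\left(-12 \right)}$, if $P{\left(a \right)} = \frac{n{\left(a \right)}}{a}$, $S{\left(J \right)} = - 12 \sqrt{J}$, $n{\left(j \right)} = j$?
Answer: $3048 i \sqrt{3} \approx 5279.3 i$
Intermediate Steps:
$P{\left(a \right)} = 1$ ($P{\left(a \right)} = \frac{a}{a} = 1$)
$\left(P{\left(-4 \right)} - 128\right) S{\left(-12 \right)} = \left(1 - 128\right) \left(- 12 \sqrt{-12}\right) = - 127 \left(- 12 \cdot 2 i \sqrt{3}\right) = - 127 \left(- 24 i \sqrt{3}\right) = 3048 i \sqrt{3}$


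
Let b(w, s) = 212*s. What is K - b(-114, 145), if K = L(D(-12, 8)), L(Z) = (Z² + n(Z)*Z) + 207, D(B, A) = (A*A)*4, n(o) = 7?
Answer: 36795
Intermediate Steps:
D(B, A) = 4*A² (D(B, A) = A²*4 = 4*A²)
L(Z) = 207 + Z² + 7*Z (L(Z) = (Z² + 7*Z) + 207 = 207 + Z² + 7*Z)
K = 67535 (K = 207 + (4*8²)² + 7*(4*8²) = 207 + (4*64)² + 7*(4*64) = 207 + 256² + 7*256 = 207 + 65536 + 1792 = 67535)
K - b(-114, 145) = 67535 - 212*145 = 67535 - 1*30740 = 67535 - 30740 = 36795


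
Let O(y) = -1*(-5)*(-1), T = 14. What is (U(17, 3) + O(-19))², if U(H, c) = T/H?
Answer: 5041/289 ≈ 17.443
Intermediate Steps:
U(H, c) = 14/H
O(y) = -5 (O(y) = 5*(-1) = -5)
(U(17, 3) + O(-19))² = (14/17 - 5)² = (-71/17)² = 5041/289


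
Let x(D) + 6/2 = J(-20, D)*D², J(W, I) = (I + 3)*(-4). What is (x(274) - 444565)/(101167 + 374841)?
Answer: -10453597/59501 ≈ -175.69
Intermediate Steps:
J(W, I) = -12 - 4*I (J(W, I) = (3 + I)*(-4) = -12 - 4*I)
x(D) = -3 + D²*(-12 - 4*D) (x(D) = -3 + (-12 - 4*D)*D² = -3 + D²*(-12 - 4*D))
(x(274) - 444565)/(101167 + 374841) = ((-3 - 4*274²*(3 + 274)) - 444565)/(101167 + 374841) = ((-3 - 4*75076*277) - 444565)/476008 = ((-3 - 83184208) - 444565)*(1/476008) = (-83184211 - 444565)*(1/476008) = -83628776*1/476008 = -10453597/59501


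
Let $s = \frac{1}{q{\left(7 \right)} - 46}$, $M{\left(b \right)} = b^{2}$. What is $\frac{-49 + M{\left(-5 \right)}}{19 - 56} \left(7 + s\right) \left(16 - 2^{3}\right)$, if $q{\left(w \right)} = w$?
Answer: $\frac{17408}{481} \approx 36.191$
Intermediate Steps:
$s = - \frac{1}{39}$ ($s = \frac{1}{7 - 46} = \frac{1}{-39} = - \frac{1}{39} \approx -0.025641$)
$\frac{-49 + M{\left(-5 \right)}}{19 - 56} \left(7 + s\right) \left(16 - 2^{3}\right) = \frac{-49 + \left(-5\right)^{2}}{19 - 56} \left(7 - \frac{1}{39}\right) \left(16 - 2^{3}\right) = \frac{-49 + 25}{-37} \cdot \frac{272}{39} \left(16 - 8\right) = \left(-24\right) \left(- \frac{1}{37}\right) \frac{272}{39} \left(16 - 8\right) = \frac{24}{37} \cdot \frac{272}{39} \cdot 8 = \frac{2176}{481} \cdot 8 = \frac{17408}{481}$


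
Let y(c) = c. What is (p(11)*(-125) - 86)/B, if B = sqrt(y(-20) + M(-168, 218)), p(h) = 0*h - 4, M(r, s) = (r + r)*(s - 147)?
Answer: -207*I*sqrt(5969)/5969 ≈ -2.6793*I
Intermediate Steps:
M(r, s) = 2*r*(-147 + s) (M(r, s) = (2*r)*(-147 + s) = 2*r*(-147 + s))
p(h) = -4 (p(h) = 0 - 4 = -4)
B = 2*I*sqrt(5969) (B = sqrt(-20 + 2*(-168)*(-147 + 218)) = sqrt(-20 + 2*(-168)*71) = sqrt(-20 - 23856) = sqrt(-23876) = 2*I*sqrt(5969) ≈ 154.52*I)
(p(11)*(-125) - 86)/B = (-4*(-125) - 86)/((2*I*sqrt(5969))) = (500 - 86)*(-I*sqrt(5969)/11938) = 414*(-I*sqrt(5969)/11938) = -207*I*sqrt(5969)/5969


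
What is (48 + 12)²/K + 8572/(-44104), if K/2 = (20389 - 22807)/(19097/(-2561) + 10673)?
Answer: -534632954501/67335782 ≈ -7939.8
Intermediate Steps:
K = -18321/40406 (K = 2*((20389 - 22807)/(19097/(-2561) + 10673)) = 2*(-2418/(19097*(-1/2561) + 10673)) = 2*(-2418/(-1469/197 + 10673)) = 2*(-2418/2101112/197) = 2*(-2418*197/2101112) = 2*(-18321/80812) = -18321/40406 ≈ -0.45342)
(48 + 12)²/K + 8572/(-44104) = (48 + 12)²/(-18321/40406) + 8572/(-44104) = 60²*(-40406/18321) + 8572*(-1/44104) = 3600*(-40406/18321) - 2143/11026 = -48487200/6107 - 2143/11026 = -534632954501/67335782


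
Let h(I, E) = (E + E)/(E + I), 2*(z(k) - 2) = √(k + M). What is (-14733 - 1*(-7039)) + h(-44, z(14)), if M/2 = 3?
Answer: -13533924/1759 - 88*√5/1759 ≈ -7694.2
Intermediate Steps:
M = 6 (M = 2*3 = 6)
z(k) = 2 + √(6 + k)/2 (z(k) = 2 + √(k + 6)/2 = 2 + √(6 + k)/2)
h(I, E) = 2*E/(E + I) (h(I, E) = (2*E)/(E + I) = 2*E/(E + I))
(-14733 - 1*(-7039)) + h(-44, z(14)) = (-14733 - 1*(-7039)) + 2*(2 + √(6 + 14)/2)/((2 + √(6 + 14)/2) - 44) = (-14733 + 7039) + 2*(2 + √20/2)/((2 + √20/2) - 44) = -7694 + 2*(2 + (2*√5)/2)/((2 + (2*√5)/2) - 44) = -7694 + 2*(2 + √5)/((2 + √5) - 44) = -7694 + 2*(2 + √5)/(-42 + √5)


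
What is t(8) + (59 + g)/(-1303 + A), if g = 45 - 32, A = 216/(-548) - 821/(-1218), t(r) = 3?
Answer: 640124727/217379693 ≈ 2.9447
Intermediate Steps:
A = 46705/166866 (A = 216*(-1/548) - 821*(-1/1218) = -54/137 + 821/1218 = 46705/166866 ≈ 0.27990)
g = 13
t(8) + (59 + g)/(-1303 + A) = 3 + (59 + 13)/(-1303 + 46705/166866) = 3 + 72/(-217379693/166866) = 3 + 72*(-166866/217379693) = 3 - 12014352/217379693 = 640124727/217379693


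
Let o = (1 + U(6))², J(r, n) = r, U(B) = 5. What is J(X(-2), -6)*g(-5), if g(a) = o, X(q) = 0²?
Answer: 0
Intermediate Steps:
X(q) = 0
o = 36 (o = (1 + 5)² = 6² = 36)
g(a) = 36
J(X(-2), -6)*g(-5) = 0*36 = 0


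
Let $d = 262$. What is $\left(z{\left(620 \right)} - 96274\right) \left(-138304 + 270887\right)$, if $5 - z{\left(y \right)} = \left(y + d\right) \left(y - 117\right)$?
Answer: $-71583550445$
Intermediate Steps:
$z{\left(y \right)} = 5 - \left(-117 + y\right) \left(262 + y\right)$ ($z{\left(y \right)} = 5 - \left(y + 262\right) \left(y - 117\right) = 5 - \left(262 + y\right) \left(-117 + y\right) = 5 - \left(-117 + y\right) \left(262 + y\right)$)
$\left(z{\left(620 \right)} - 96274\right) \left(-138304 + 270887\right) = \left(\left(30659 - 620^{2} - 89900\right) - 96274\right) \left(-138304 + 270887\right) = \left(\left(30659 - 384400 - 89900\right) - 96274\right) 132583 = \left(-443641 - 96274\right) 132583 = \left(-539915\right) 132583 = -71583550445$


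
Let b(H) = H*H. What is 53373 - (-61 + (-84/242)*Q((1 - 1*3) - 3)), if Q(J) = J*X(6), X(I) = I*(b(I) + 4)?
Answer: 6415114/121 ≈ 53018.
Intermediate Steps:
b(H) = H**2
X(I) = I*(4 + I**2) (X(I) = I*(I**2 + 4) = I*(4 + I**2))
Q(J) = 240*J (Q(J) = J*(6*(4 + 6**2)) = J*(6*(4 + 36)) = J*(6*40) = J*240 = 240*J)
53373 - (-61 + (-84/242)*Q((1 - 1*3) - 3)) = 53373 - (-61 + (-84/242)*(240*((1 - 1*3) - 3))) = 53373 - (-61 + (-84*1/242)*(240*((1 - 3) - 3))) = 53373 - (-61 - 10080*(-2 - 3)/121) = 53373 - (-61 - 10080*(-5)/121) = 53373 - (-61 - 42/121*(-1200)) = 53373 - (-61 + 50400/121) = 53373 - 1*43019/121 = 53373 - 43019/121 = 6415114/121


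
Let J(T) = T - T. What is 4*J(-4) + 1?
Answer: 1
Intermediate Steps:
J(T) = 0
4*J(-4) + 1 = 4*0 + 1 = 0 + 1 = 1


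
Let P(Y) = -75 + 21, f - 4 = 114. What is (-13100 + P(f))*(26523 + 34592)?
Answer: -803906710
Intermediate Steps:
f = 118 (f = 4 + 114 = 118)
P(Y) = -54
(-13100 + P(f))*(26523 + 34592) = (-13100 - 54)*(26523 + 34592) = -13154*61115 = -803906710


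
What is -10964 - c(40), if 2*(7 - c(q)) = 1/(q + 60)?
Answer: -2194199/200 ≈ -10971.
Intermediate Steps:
c(q) = 7 - 1/(2*(60 + q)) (c(q) = 7 - 1/(2*(q + 60)) = 7 - 1/(2*(60 + q)))
-10964 - c(40) = -10964 - (839 + 14*40)/(2*(60 + 40)) = -10964 - (839 + 560)/(2*100) = -10964 - 1399/(2*100) = -10964 - 1*1399/200 = -10964 - 1399/200 = -2194199/200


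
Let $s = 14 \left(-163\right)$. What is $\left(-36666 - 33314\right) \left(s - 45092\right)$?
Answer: $3315232520$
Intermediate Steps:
$s = -2282$
$\left(-36666 - 33314\right) \left(s - 45092\right) = \left(-36666 - 33314\right) \left(-2282 - 45092\right) = \left(-69980\right) \left(-47374\right) = 3315232520$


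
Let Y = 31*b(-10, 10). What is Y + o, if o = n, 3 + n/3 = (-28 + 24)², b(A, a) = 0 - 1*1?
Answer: 8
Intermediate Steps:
b(A, a) = -1 (b(A, a) = 0 - 1 = -1)
n = 39 (n = -9 + 3*(-28 + 24)² = -9 + 3*(-4)² = -9 + 3*16 = -9 + 48 = 39)
o = 39
Y = -31 (Y = 31*(-1) = -31)
Y + o = -31 + 39 = 8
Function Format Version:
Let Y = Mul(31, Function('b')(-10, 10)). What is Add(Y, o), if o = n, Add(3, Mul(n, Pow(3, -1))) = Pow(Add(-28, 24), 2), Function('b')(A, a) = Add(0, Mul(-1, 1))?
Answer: 8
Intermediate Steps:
Function('b')(A, a) = -1 (Function('b')(A, a) = Add(0, -1) = -1)
n = 39 (n = Add(-9, Mul(3, Pow(Add(-28, 24), 2))) = Add(-9, Mul(3, Pow(-4, 2))) = Add(-9, Mul(3, 16)) = Add(-9, 48) = 39)
o = 39
Y = -31 (Y = Mul(31, -1) = -31)
Add(Y, o) = Add(-31, 39) = 8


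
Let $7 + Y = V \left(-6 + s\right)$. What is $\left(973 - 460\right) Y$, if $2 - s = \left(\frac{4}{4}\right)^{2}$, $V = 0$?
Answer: $-3591$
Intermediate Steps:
$s = 1$ ($s = 2 - \left(\frac{4}{4}\right)^{2} = 2 - \left(4 \cdot \frac{1}{4}\right)^{2} = 2 - 1^{2} = 2 - 1 = 1$)
$Y = -7$ ($Y = -7 + 0 \left(-6 + 1\right) = -7 + 0 \left(-5\right) = -7 + 0 = -7$)
$\left(973 - 460\right) Y = \left(973 - 460\right) \left(-7\right) = 513 \left(-7\right) = -3591$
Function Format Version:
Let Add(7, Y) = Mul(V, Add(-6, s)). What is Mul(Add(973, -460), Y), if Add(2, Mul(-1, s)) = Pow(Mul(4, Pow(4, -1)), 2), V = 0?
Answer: -3591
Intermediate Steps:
s = 1 (s = Add(2, Mul(-1, Pow(Mul(4, Pow(4, -1)), 2))) = Add(2, Mul(-1, Pow(Mul(4, Rational(1, 4)), 2))) = Add(2, Mul(-1, Pow(1, 2))) = Add(2, Mul(-1, 1)) = Add(2, -1) = 1)
Y = -7 (Y = Add(-7, Mul(0, Add(-6, 1))) = Add(-7, Mul(0, -5)) = Add(-7, 0) = -7)
Mul(Add(973, -460), Y) = Mul(Add(973, -460), -7) = Mul(513, -7) = -3591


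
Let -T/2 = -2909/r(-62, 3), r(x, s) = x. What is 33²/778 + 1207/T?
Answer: -25942525/2263202 ≈ -11.463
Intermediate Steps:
T = -2909/31 (T = -(-5818)/(-62) = -(-5818)*(-1)/62 = -2*2909/62 = -2909/31 ≈ -93.839)
33²/778 + 1207/T = 33²/778 + 1207/(-2909/31) = 1089*(1/778) + 1207*(-31/2909) = 1089/778 - 37417/2909 = -25942525/2263202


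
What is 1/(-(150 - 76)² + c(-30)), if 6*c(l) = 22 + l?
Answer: -3/16432 ≈ -0.00018257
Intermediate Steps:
c(l) = 11/3 + l/6 (c(l) = (22 + l)/6 = 11/3 + l/6)
1/(-(150 - 76)² + c(-30)) = 1/(-(150 - 76)² + (11/3 + (⅙)*(-30))) = 1/(-1*74² + (11/3 - 5)) = 1/(-1*5476 - 4/3) = 1/(-5476 - 4/3) = 1/(-16432/3) = -3/16432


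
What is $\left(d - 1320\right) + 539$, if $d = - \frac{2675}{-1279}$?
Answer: $- \frac{996224}{1279} \approx -778.91$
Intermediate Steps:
$d = \frac{2675}{1279}$ ($d = \left(-2675\right) \left(- \frac{1}{1279}\right) = \frac{2675}{1279} \approx 2.0915$)
$\left(d - 1320\right) + 539 = \left(\frac{2675}{1279} - 1320\right) + 539 = - \frac{1685605}{1279} + 539 = - \frac{996224}{1279}$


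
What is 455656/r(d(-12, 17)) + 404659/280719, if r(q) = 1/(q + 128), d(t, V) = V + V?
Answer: 20721630464227/280719 ≈ 7.3816e+7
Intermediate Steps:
d(t, V) = 2*V
r(q) = 1/(128 + q)
455656/r(d(-12, 17)) + 404659/280719 = 455656/(1/(128 + 2*17)) + 404659/280719 = 455656/(1/(128 + 34)) + 404659*(1/280719) = 455656/(1/162) + 404659/280719 = 455656*162 + 404659/280719 = 73816272 + 404659/280719 = 20721630464227/280719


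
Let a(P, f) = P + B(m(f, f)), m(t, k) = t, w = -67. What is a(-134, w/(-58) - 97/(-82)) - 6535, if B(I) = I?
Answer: -7926661/1189 ≈ -6666.7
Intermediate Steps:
a(P, f) = P + f
a(-134, w/(-58) - 97/(-82)) - 6535 = (-134 + (-67/(-58) - 97/(-82))) - 6535 = (-134 + (-67*(-1/58) - 97*(-1/82))) - 6535 = (-134 + (67/58 + 97/82)) - 6535 = (-134 + 2780/1189) - 6535 = -156546/1189 - 6535 = -7926661/1189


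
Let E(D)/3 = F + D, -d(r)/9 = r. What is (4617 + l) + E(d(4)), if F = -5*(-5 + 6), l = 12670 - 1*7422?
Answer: 9742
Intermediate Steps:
l = 5248 (l = 12670 - 7422 = 5248)
F = -5 (F = -5*1 = -5)
d(r) = -9*r
E(D) = -15 + 3*D (E(D) = 3*(-5 + D) = -15 + 3*D)
(4617 + l) + E(d(4)) = (4617 + 5248) + (-15 + 3*(-9*4)) = 9865 + (-15 + 3*(-36)) = 9865 + (-15 - 108) = 9865 - 123 = 9742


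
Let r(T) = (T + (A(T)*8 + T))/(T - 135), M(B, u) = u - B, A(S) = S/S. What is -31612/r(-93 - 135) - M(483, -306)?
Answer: -397203/16 ≈ -24825.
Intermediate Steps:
A(S) = 1
r(T) = (8 + 2*T)/(-135 + T) (r(T) = (T + (1*8 + T))/(T - 135) = (T + (8 + T))/(-135 + T) = (8 + 2*T)/(-135 + T))
-31612/r(-93 - 135) - M(483, -306) = -31612*(-135 + (-93 - 135))/(2*(4 + (-93 - 135))) - (-306 - 1*483) = -31612*(-135 - 228)/(2*(4 - 228)) - (-306 - 483) = -31612/(2*(-224)/(-363)) - 1*(-789) = -31612/(2*(-1/363)*(-224)) + 789 = -31612/448/363 + 789 = -31612*363/448 + 789 = -409827/16 + 789 = -397203/16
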